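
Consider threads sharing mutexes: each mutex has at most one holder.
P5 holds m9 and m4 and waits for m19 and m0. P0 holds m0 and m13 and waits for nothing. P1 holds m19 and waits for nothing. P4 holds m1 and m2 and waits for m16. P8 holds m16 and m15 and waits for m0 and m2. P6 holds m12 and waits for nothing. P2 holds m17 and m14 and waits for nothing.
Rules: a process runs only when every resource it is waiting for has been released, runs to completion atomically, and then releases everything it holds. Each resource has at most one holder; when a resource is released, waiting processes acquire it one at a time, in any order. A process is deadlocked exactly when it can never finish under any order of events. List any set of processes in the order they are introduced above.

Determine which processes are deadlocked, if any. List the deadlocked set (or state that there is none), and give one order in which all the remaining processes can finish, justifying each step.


Deadlocked set: P4 and P8.
Key observation: along P4 -> P8 -> P4, each member waits on what the next one holds — a deadlock; no other process is dragged down with it.
A valid finishing order for the others: P0, P1, P2, P5, P6.
Verifying each step:
  P0 waits on nothing -> runs at once and releases m0 and m13
  P1 waits on nothing -> runs at once and releases m19
  P2 waits on nothing -> runs at once and releases m17 and m14
  P5 waits on m19 and m0 — all released -> runs and releases m9 and m4
  P6 waits on nothing -> runs at once and releases m12


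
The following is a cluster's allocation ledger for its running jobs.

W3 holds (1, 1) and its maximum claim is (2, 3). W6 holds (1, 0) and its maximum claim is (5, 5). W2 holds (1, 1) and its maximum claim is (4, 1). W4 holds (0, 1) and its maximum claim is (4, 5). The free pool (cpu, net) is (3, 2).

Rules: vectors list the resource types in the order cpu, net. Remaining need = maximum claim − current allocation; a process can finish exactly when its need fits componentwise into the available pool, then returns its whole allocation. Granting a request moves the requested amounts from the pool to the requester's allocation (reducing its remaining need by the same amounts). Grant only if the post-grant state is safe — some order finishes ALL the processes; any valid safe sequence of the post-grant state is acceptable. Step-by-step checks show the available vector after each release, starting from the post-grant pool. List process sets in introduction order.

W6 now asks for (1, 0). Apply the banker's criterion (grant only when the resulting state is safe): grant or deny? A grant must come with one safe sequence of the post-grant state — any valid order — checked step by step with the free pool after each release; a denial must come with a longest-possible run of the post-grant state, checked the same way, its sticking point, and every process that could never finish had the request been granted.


GRANT — the state after the grant stays safe, e.g. via W3, W2, W4, W6.
Key observation: (2, 2) free after granting still covers W3 first, and each release covers the next.
Verifying the post-grant state step by step:
  pool = (2, 2)
  run W3 (needs (1, 2), free (2, 2)); after release of (1, 1) the pool is (3, 3)
  run W2 (needs (3, 0), free (3, 3)); after release of (1, 1) the pool is (4, 4)
  run W4 (needs (4, 4), free (4, 4)); after release of (0, 1) the pool is (4, 5)
  run W6 (needs (3, 5), free (4, 5)); after release of (2, 0) the pool is (6, 5)


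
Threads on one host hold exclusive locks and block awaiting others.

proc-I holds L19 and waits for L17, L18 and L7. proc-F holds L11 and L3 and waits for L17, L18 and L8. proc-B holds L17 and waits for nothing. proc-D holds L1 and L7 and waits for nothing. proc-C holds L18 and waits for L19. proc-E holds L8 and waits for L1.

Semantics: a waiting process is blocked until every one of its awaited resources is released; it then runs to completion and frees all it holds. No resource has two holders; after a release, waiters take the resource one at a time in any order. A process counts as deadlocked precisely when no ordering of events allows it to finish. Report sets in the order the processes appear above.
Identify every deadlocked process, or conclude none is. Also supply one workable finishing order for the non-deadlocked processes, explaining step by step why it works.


The deadlocked set is proc-I, proc-F and proc-C.
Key observation: the waits loop around proc-I -> proc-C -> proc-I with no way out; proc-F waits into the deadlock from upstream.
A valid finishing order for the others: proc-D, proc-B, proc-E.
Check, step by step:
  proc-D: no waits; runs immediately, freeing L1 and L7
  proc-B: no waits; runs immediately, freeing L17
  proc-E: everything it awaited (L1) is free; runs, freeing L8


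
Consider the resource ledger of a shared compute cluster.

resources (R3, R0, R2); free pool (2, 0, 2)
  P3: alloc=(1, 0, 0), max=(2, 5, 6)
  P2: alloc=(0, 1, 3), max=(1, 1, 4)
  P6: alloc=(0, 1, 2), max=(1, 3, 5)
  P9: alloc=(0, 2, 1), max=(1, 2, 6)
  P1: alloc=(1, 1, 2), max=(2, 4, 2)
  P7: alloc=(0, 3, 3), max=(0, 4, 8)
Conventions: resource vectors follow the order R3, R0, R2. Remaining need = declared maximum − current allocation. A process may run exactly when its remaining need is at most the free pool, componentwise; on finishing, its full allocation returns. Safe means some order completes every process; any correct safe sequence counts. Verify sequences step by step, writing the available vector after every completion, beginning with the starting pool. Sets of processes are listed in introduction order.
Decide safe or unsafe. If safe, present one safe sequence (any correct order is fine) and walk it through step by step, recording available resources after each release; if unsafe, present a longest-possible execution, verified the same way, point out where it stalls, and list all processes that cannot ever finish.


The state is SAFE; one workable sequence: P2, P7, P6, P1, P3, P9.
Key observation: the first exact fit in this order is P7 — it needs (0, 1, 5) with (2, 1, 5) free, meeting a requested resource to the last unit.
Verifying each step:
  pool = (2, 0, 2)
  P2: need (1, 0, 1) fits (2, 0, 2); releases (0, 1, 3), pool now (2, 1, 5)
  P7: need (0, 1, 5) fits (2, 1, 5); releases (0, 3, 3), pool now (2, 4, 8)
  P6: need (1, 2, 3) fits (2, 4, 8); releases (0, 1, 2), pool now (2, 5, 10)
  P1: need (1, 3, 0) fits (2, 5, 10); releases (1, 1, 2), pool now (3, 6, 12)
  P3: need (1, 5, 6) fits (3, 6, 12); releases (1, 0, 0), pool now (4, 6, 12)
  P9: need (1, 0, 5) fits (4, 6, 12); releases (0, 2, 1), pool now (4, 8, 13)


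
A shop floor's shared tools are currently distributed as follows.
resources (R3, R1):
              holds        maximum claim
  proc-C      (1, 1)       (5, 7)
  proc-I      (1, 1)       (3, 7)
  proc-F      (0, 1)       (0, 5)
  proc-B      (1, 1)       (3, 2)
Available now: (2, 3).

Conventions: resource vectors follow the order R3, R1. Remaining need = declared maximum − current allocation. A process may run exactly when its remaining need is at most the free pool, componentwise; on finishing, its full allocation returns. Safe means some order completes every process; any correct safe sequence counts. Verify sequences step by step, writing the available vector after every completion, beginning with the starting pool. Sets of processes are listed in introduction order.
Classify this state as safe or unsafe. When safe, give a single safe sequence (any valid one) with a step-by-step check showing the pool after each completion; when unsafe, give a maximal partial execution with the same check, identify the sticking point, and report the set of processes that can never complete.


The state is UNSAFE.
Key observation: R1 is the bottleneck — with proc-B, proc-F done the pool holds (3, 5), short of every remaining need.
The run proc-B, proc-F cannot be extended any further. Verifying each step:
  pool = (2, 3)
  proc-B needs (2, 1) <= (2, 3) -> finishes; pool += (1, 1) = (3, 4)
  proc-F needs (0, 4) <= (3, 4) -> finishes; pool += (0, 1) = (3, 5)
  proc-C cannot run: need (4, 6) vs free (3, 5) (insufficient R3 and R1)
  proc-I cannot run: need (2, 6) vs free (3, 5) (insufficient R1)
Processes that can never finish: proc-C and proc-I.


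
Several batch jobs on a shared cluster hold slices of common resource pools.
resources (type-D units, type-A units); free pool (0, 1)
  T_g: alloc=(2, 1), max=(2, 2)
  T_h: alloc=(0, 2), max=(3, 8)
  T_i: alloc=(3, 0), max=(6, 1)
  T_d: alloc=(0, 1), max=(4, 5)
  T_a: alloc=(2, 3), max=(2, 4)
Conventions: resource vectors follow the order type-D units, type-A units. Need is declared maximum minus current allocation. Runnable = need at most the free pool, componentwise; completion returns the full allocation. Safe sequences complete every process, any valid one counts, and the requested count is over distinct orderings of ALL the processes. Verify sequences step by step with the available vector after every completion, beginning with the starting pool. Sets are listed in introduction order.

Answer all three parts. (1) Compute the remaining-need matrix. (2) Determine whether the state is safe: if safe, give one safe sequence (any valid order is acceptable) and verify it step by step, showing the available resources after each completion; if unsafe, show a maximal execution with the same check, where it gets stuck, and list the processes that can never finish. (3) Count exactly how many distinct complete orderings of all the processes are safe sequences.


(1) Need matrix, components ordered type-D units, type-A units:
  T_g: (0, 1)
  T_h: (3, 6)
  T_i: (3, 1)
  T_d: (4, 4)
  T_a: (0, 1)
(2) SAFE. One safe sequence: T_a, T_g, T_d, T_h, T_i.
Key observation: the first exact fit in this order is T_a — it needs (0, 1) with (0, 1) free, meeting a requested resource to the last unit.
Walking it through:
  pool = (0, 1)
  T_a needs (0, 1) <= (0, 1) -> finishes; pool += (2, 3) = (2, 4)
  T_g needs (0, 1) <= (2, 4) -> finishes; pool += (2, 1) = (4, 5)
  T_d needs (4, 4) <= (4, 5) -> finishes; pool += (0, 1) = (4, 6)
  T_h needs (3, 6) <= (4, 6) -> finishes; pool += (0, 2) = (4, 8)
  T_i needs (3, 1) <= (4, 8) -> finishes; pool += (3, 0) = (7, 8)
(3) Precisely 6 of the possible complete orderings are safe sequences.


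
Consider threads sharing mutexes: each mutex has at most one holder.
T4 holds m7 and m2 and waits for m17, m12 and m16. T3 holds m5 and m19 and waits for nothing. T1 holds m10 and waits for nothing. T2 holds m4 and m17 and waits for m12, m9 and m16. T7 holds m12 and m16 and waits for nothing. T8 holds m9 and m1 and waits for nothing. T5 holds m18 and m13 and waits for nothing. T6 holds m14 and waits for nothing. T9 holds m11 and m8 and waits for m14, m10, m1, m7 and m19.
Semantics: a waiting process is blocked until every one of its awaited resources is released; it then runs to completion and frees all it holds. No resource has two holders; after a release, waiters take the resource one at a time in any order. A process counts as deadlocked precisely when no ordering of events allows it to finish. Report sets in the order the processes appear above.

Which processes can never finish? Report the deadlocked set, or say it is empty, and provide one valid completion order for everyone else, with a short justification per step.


No process is deadlocked.
Key observation: the wait graph is acyclic; completion cascades from the unblocked processes through everyone else.
The rest can finish in the order T7, T8, T5, T2, T3, T1, T6, T4, T9.
Verifying each step:
  T7: no waits; runs immediately, freeing m12 and m16
  T8: no waits; runs immediately, freeing m9 and m1
  T5: no waits; runs immediately, freeing m18 and m13
  run T2 (all its waits — m12, m9 and m16 — are resolved); releases m4 and m17
  T3: no waits; runs immediately, freeing m5 and m19
  T1: no waits; runs immediately, freeing m10
  T6: no waits; runs immediately, freeing m14
  run T4 (all its waits — m17, m12 and m16 — are resolved); releases m7 and m2
  run T9 (all its waits — m14, m10, m1, m7 and m19 — are resolved); releases m11 and m8


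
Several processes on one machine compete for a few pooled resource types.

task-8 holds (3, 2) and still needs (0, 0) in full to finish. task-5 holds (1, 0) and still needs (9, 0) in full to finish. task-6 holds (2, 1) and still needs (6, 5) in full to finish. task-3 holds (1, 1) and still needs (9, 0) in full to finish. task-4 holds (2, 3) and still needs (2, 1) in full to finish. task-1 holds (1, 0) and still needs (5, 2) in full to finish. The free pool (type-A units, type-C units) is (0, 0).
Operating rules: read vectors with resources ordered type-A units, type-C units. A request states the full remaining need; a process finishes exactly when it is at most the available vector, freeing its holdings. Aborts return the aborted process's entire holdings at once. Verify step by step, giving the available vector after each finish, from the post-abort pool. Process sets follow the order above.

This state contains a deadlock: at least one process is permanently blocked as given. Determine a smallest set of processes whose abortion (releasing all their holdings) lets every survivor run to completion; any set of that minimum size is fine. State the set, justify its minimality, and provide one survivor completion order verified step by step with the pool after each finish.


Minimum abort set: task-3.
Key observation: the deadlocked task-5 becomes finishable only because task-3 released (1, 1); it completes at step 5 below.
No smaller set exists: with zero aborts the deadlock remains.
One survivor order: task-8, task-4, task-6, task-1, task-5. Check, step by step (post-abort pool first):
  pool = (1, 1)
  task-8 needs (0, 0) <= (1, 1) -> finishes; pool += (3, 2) = (4, 3)
  task-4 needs (2, 1) <= (4, 3) -> finishes; pool += (2, 3) = (6, 6)
  task-6 needs (6, 5) <= (6, 6) -> finishes; pool += (2, 1) = (8, 7)
  task-1 needs (5, 2) <= (8, 7) -> finishes; pool += (1, 0) = (9, 7)
  task-5 needs (9, 0) <= (9, 7) -> finishes; pool += (1, 0) = (10, 7)


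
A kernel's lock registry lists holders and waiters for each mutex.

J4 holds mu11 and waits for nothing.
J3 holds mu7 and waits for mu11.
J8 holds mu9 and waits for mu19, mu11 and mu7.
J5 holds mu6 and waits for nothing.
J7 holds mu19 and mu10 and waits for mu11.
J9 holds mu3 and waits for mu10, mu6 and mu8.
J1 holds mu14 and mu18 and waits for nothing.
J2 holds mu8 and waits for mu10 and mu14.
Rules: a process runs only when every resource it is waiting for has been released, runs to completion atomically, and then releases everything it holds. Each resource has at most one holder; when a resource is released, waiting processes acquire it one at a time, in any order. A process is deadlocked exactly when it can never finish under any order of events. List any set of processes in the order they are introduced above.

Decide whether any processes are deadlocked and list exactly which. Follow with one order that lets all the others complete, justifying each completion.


The deadlocked set is empty.
Key observation: there is no circular wait here — follow any chain and it reaches a process that is free to run now.
One completion order for the rest: J4, J7, J5, J1, J2, J9, J3, J8.
Check, step by step:
  run J4 (it waits on nothing); releases mu11
  J7 waits on mu11 — all released -> runs and releases mu19 and mu10
  run J5 (it waits on nothing); releases mu6
  run J1 (it waits on nothing); releases mu14 and mu18
  J2 waits on mu10 and mu14 — all released -> runs and releases mu8
  J9 waits on mu10, mu6 and mu8 — all released -> runs and releases mu3
  J3 waits on mu11 — all released -> runs and releases mu7
  J8 waits on mu19, mu11 and mu7 — all released -> runs and releases mu9


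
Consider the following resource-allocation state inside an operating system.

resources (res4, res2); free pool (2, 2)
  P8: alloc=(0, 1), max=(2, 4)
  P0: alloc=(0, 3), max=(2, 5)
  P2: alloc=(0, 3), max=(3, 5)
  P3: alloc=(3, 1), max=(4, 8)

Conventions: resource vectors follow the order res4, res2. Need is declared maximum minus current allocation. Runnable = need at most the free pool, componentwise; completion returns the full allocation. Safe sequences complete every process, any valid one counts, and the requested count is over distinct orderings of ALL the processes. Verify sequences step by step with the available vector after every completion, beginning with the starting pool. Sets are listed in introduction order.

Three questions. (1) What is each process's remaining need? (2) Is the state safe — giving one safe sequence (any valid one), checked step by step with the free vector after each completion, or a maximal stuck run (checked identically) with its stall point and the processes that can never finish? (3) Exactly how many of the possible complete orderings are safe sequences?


(1) Remaining need (order res4, res2):
  P8: (2, 3)
  P0: (2, 2)
  P2: (3, 2)
  P3: (1, 7)
(2) The state is UNSAFE.
Key observation: after P0, P8 the pool peaks at (2, 6), and each blocked process is short somewhere: P2 on res4; P3 on res2.
Going as far as possible: P0, P8; after that, nothing fits. Walking it through:
  pool = (2, 2)
  P0: need (2, 2) fits (2, 2); releases (0, 3), pool now (2, 5)
  P8: need (2, 3) fits (2, 5); releases (0, 1), pool now (2, 6)
  blocked: P2 wants (3, 2), pool (2, 6) — not enough res4
  blocked: P3 wants (1, 7), pool (2, 6) — not enough res2
Never able to finish: P2 and P3.
(3) Precisely 0 of the possible complete orderings are safe sequences.


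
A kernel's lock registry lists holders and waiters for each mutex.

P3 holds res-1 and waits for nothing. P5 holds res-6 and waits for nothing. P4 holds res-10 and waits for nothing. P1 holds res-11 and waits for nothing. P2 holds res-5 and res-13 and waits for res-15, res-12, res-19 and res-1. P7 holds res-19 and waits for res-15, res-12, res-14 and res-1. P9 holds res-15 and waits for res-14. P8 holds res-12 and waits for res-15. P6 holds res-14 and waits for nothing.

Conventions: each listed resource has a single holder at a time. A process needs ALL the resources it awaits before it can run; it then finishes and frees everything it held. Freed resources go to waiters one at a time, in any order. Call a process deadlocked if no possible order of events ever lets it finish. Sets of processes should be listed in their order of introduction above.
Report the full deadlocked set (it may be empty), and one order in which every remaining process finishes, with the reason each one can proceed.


Nothing here is deadlocked.
Key observation: every chain of waits terminates; starting from the processes that wait on nothing, all the rest unlock in turn.
One completion order for the rest: P3, P1, P5, P6, P9, P8, P7, P4, P2.
Check, step by step:
  run P3 (it waits on nothing); releases res-1
  run P1 (it waits on nothing); releases res-11
  run P5 (it waits on nothing); releases res-6
  run P6 (it waits on nothing); releases res-14
  P9 waits on res-14 — all released -> runs and releases res-15
  P8 waits on res-15 — all released -> runs and releases res-12
  P7 waits on res-15, res-12, res-14 and res-1 — all released -> runs and releases res-19
  run P4 (it waits on nothing); releases res-10
  P2 waits on res-15, res-12, res-19 and res-1 — all released -> runs and releases res-5 and res-13


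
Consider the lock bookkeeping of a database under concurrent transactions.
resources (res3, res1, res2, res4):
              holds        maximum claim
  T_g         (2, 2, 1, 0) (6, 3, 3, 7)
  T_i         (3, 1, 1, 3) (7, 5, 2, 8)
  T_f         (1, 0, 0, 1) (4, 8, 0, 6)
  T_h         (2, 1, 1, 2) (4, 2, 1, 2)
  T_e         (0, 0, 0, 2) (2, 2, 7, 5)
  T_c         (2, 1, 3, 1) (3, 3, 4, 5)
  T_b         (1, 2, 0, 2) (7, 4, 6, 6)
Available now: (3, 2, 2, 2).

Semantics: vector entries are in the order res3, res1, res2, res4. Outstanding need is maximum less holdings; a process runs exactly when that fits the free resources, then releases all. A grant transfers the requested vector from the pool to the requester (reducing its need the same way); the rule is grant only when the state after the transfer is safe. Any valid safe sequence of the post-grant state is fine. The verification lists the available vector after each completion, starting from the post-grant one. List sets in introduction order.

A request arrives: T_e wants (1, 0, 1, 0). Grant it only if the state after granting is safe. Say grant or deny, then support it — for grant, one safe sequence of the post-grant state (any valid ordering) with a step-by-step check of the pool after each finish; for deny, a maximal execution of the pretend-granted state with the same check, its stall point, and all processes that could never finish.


GRANT: granting preserves safety; a valid post-grant sequence is T_h, T_c, T_i, T_b, T_g, T_e, T_f.
Key observation: the grant leaves (2, 2, 1, 2) free — enough for T_h, whose release restarts the cascade.
Step-by-step check of the post-grant state:
  pool = (2, 2, 1, 2)
  run T_h (needs (2, 1, 0, 0), free (2, 2, 1, 2)); after release of (2, 1, 1, 2) the pool is (4, 3, 2, 4)
  run T_c (needs (1, 2, 1, 4), free (4, 3, 2, 4)); after release of (2, 1, 3, 1) the pool is (6, 4, 5, 5)
  run T_i (needs (4, 4, 1, 5), free (6, 4, 5, 5)); after release of (3, 1, 1, 3) the pool is (9, 5, 6, 8)
  run T_b (needs (6, 2, 6, 4), free (9, 5, 6, 8)); after release of (1, 2, 0, 2) the pool is (10, 7, 6, 10)
  run T_g (needs (4, 1, 2, 7), free (10, 7, 6, 10)); after release of (2, 2, 1, 0) the pool is (12, 9, 7, 10)
  run T_e (needs (1, 2, 6, 3), free (12, 9, 7, 10)); after release of (1, 0, 1, 2) the pool is (13, 9, 8, 12)
  run T_f (needs (3, 8, 0, 5), free (13, 9, 8, 12)); after release of (1, 0, 0, 1) the pool is (14, 9, 8, 13)


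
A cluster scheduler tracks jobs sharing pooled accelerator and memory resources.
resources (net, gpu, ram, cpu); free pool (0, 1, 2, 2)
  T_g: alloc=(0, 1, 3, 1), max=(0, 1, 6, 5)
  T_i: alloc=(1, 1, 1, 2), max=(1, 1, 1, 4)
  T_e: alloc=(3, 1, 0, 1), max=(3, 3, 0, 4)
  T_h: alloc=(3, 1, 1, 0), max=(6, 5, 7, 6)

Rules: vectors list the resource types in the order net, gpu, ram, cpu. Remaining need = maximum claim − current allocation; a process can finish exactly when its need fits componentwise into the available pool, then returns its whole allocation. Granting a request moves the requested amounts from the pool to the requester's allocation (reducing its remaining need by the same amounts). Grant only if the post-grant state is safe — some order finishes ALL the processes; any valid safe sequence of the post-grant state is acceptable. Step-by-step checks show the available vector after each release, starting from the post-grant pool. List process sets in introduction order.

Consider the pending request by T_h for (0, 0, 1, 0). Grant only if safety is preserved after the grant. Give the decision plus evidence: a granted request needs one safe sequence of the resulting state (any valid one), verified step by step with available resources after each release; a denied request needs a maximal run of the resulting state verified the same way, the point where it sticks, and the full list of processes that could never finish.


DENY — the pretend-granted state is unsafe.
Key observation: the pool after T_i, T_e is (4, 3, 2, 5); every surviving request exceeds it in ram, so progress ends there.
After a pretend grant, a maximal execution: T_i, T_e — then nothing else fits. Walking it through:
  pool = (0, 1, 1, 2)
  T_i: need (0, 0, 0, 2) fits (0, 1, 1, 2); releases (1, 1, 1, 2), pool now (1, 2, 2, 4)
  T_e: need (0, 2, 0, 3) fits (1, 2, 2, 4); releases (3, 1, 0, 1), pool now (4, 3, 2, 5)
  T_g still needs (0, 0, 3, 4) but only (4, 3, 2, 5) is free — short on ram
  T_h still needs (3, 4, 5, 6) but only (4, 3, 2, 5) is free — short on gpu, ram and cpu
Processes that could never finish after the grant: T_g and T_h.


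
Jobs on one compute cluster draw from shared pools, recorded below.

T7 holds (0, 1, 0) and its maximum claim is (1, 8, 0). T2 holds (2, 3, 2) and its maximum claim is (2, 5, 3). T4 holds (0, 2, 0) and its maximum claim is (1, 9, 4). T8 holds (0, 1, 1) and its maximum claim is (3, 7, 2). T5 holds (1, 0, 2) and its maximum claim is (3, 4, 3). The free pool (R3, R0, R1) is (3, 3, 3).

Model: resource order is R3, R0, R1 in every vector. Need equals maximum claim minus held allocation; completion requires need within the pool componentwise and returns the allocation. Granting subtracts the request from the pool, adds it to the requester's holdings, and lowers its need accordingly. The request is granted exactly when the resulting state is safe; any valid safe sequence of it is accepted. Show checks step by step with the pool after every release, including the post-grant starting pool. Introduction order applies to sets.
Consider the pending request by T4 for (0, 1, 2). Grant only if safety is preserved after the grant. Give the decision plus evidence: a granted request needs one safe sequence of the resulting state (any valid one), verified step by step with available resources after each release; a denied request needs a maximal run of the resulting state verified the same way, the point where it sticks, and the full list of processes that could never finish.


DENY. Granting would leave the state unsafe.
Key observation: the wall is R0: completing T2, T5 brings the pool only to (6, 5, 5), and all the rest need more.
Pretend the grant happened; the run T2, T5 goes as far as possible. Check, step by step:
  pool = (3, 2, 1)
  T2 needs (0, 2, 1) <= (3, 2, 1) -> finishes; pool += (2, 3, 2) = (5, 5, 3)
  T5 needs (2, 4, 1) <= (5, 5, 3) -> finishes; pool += (1, 0, 2) = (6, 5, 5)
  blocked: T7 wants (1, 7, 0), pool (6, 5, 5) — not enough R0
  blocked: T4 wants (1, 6, 2), pool (6, 5, 5) — not enough R0
  blocked: T8 wants (3, 6, 1), pool (6, 5, 5) — not enough R0
Processes that could never finish after the grant: T7, T4 and T8.


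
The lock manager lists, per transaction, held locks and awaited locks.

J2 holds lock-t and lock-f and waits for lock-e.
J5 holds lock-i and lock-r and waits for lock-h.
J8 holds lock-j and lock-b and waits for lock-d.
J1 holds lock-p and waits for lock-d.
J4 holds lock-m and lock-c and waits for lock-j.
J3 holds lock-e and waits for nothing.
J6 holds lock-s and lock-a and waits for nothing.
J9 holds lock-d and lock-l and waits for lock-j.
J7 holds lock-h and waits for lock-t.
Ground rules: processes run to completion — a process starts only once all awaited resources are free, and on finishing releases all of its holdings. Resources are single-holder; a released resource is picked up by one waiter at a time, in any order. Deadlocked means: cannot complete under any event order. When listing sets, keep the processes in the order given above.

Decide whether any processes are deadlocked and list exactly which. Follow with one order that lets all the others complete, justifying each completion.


Deadlocked: J8, J1, J4 and J9.
Key observation: J8 -> J9 -> J8 is a circular wait — nothing in it can go first; J1 and J4 wait into the deadlock from upstream.
One completion order for the rest: J3, J6, J2, J7, J5.
Check, step by step:
  J3 waits on nothing -> runs at once and releases lock-e
  J6 waits on nothing -> runs at once and releases lock-s and lock-a
  J2: everything it awaited (lock-e) is free; runs, freeing lock-t and lock-f
  J7: everything it awaited (lock-t) is free; runs, freeing lock-h
  J5: everything it awaited (lock-h) is free; runs, freeing lock-i and lock-r


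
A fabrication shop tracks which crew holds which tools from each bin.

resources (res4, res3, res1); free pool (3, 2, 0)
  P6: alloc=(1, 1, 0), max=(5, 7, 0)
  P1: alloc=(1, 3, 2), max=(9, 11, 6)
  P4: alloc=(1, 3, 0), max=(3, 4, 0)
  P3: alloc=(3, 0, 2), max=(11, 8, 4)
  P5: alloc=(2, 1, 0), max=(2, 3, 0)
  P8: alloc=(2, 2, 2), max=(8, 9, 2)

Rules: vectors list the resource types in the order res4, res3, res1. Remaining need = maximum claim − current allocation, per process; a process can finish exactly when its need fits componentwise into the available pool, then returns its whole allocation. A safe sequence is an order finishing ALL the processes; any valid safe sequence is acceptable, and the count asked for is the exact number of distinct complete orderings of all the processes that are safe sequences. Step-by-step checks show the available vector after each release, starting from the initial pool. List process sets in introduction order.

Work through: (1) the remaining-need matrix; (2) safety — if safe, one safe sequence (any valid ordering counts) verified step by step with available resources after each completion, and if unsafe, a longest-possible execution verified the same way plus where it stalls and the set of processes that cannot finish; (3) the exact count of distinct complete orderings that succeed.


(1) Outstanding need per process (order res4, res3, res1):
  P6: (4, 6, 0)
  P1: (8, 8, 4)
  P4: (2, 1, 0)
  P3: (8, 8, 2)
  P5: (0, 2, 0)
  P8: (6, 7, 0)
(2) SAFE — a valid safe sequence is P4, P5, P6, P8, P3, P1.
Key observation: at P6 the run first touches a limit — (4, 6, 0) against (6, 6, 0), exact on a resource it actually requests.
Walking it through:
  pool = (3, 2, 0)
  P4 needs (2, 1, 0) <= (3, 2, 0) -> finishes; pool += (1, 3, 0) = (4, 5, 0)
  P5 needs (0, 2, 0) <= (4, 5, 0) -> finishes; pool += (2, 1, 0) = (6, 6, 0)
  P6 needs (4, 6, 0) <= (6, 6, 0) -> finishes; pool += (1, 1, 0) = (7, 7, 0)
  P8 needs (6, 7, 0) <= (7, 7, 0) -> finishes; pool += (2, 2, 2) = (9, 9, 2)
  P3 needs (8, 8, 2) <= (9, 9, 2) -> finishes; pool += (3, 0, 2) = (12, 9, 4)
  P1 needs (8, 8, 4) <= (12, 9, 4) -> finishes; pool += (1, 3, 2) = (13, 12, 6)
(3) Precisely 2 of the possible complete orderings are safe sequences.


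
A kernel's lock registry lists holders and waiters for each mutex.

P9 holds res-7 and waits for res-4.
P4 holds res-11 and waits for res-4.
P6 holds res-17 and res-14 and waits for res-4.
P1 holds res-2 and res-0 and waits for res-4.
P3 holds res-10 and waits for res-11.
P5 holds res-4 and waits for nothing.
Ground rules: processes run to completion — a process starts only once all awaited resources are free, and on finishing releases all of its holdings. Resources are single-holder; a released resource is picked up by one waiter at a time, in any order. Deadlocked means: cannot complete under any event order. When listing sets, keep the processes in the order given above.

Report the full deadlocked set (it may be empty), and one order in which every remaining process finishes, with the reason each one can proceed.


The deadlocked set is empty.
Key observation: all waits point, directly or indirectly, at processes that can finish, so nothing is permanently blocked.
A valid finishing order for the others: P5, P1, P6, P9, P4, P3.
Step-by-step check:
  P5: no waits; runs immediately, freeing res-4
  P1 waits on res-4 — all released -> runs and releases res-2 and res-0
  P6 waits on res-4 — all released -> runs and releases res-17 and res-14
  P9 waits on res-4 — all released -> runs and releases res-7
  P4 waits on res-4 — all released -> runs and releases res-11
  P3 waits on res-11 — all released -> runs and releases res-10


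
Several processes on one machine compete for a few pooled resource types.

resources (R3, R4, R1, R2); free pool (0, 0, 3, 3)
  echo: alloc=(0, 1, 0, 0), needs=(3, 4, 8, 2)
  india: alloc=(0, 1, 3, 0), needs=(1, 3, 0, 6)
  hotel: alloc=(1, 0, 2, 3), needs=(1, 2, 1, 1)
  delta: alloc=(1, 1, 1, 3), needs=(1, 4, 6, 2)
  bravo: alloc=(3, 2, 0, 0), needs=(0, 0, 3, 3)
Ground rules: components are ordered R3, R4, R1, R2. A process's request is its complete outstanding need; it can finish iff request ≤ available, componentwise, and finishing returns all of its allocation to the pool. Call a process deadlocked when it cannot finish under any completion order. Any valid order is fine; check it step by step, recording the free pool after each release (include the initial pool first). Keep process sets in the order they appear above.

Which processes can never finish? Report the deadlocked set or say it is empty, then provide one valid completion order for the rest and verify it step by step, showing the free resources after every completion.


The deadlocked set is echo, india and delta.
Key observation: R4 is the bottleneck — with bravo, hotel done the pool holds (4, 2, 5, 6), short of every remaining need.
One completion order for the rest: bravo, hotel. Verifying each step:
  pool = (0, 0, 3, 3)
  bravo needs (0, 0, 3, 3) <= (0, 0, 3, 3) -> finishes; pool += (3, 2, 0, 0) = (3, 2, 3, 3)
  hotel needs (1, 2, 1, 1) <= (3, 2, 3, 3) -> finishes; pool += (1, 0, 2, 3) = (4, 2, 5, 6)
None of the blocked processes ever fits:
  echo cannot run: need (3, 4, 8, 2) vs free (4, 2, 5, 6) (insufficient R4 and R1)
  india cannot run: need (1, 3, 0, 6) vs free (4, 2, 5, 6) (insufficient R4)
  delta cannot run: need (1, 4, 6, 2) vs free (4, 2, 5, 6) (insufficient R4 and R1)


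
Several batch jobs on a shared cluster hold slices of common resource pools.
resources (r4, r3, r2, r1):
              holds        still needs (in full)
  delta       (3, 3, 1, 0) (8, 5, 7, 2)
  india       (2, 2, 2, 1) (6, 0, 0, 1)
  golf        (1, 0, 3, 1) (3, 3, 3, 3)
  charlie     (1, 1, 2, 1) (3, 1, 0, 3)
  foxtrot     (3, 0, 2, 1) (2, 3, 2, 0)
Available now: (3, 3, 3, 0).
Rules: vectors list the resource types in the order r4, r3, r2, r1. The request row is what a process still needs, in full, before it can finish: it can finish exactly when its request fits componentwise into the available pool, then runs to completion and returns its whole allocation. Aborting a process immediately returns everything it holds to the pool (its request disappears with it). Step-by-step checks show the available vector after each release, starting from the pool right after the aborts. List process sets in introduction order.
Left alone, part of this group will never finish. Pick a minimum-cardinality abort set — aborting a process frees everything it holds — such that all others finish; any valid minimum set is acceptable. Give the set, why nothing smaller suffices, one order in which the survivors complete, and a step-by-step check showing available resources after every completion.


Minimum abort set: charlie.
Key observation: the deadlocked golf becomes finishable only because charlie released (1, 1, 2, 1); it completes at step 4 below.
Why nothing smaller works: aborting no one leaves the state deadlocked as given.
Survivors finish in the order: foxtrot, india, delta, golf. Walking it through (pool after the aborts first):
  pool = (4, 4, 5, 1)
  foxtrot: need (2, 3, 2, 0) fits (4, 4, 5, 1); releases (3, 0, 2, 1), pool now (7, 4, 7, 2)
  india: need (6, 0, 0, 1) fits (7, 4, 7, 2); releases (2, 2, 2, 1), pool now (9, 6, 9, 3)
  delta: need (8, 5, 7, 2) fits (9, 6, 9, 3); releases (3, 3, 1, 0), pool now (12, 9, 10, 3)
  golf: need (3, 3, 3, 3) fits (12, 9, 10, 3); releases (1, 0, 3, 1), pool now (13, 9, 13, 4)


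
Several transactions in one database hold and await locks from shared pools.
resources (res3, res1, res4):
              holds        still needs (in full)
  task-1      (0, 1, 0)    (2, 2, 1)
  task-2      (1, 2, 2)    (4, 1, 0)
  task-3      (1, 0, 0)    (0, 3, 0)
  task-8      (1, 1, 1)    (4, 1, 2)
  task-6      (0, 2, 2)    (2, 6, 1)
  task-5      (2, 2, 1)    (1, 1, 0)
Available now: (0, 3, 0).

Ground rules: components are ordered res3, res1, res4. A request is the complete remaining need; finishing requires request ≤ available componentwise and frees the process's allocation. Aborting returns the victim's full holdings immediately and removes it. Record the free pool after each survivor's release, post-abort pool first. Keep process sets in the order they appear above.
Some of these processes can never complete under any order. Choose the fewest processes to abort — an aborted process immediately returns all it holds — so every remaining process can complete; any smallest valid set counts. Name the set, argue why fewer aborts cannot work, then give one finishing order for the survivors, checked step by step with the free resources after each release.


Minimum abort set: task-8.
Key observation: the deadlocked task-2 becomes finishable only because task-8 released (1, 1, 1); it completes at step 5 below.
Why nothing smaller works: aborting no one leaves the state deadlocked as given.
The survivors complete as task-3, task-5, task-1, task-6, task-2. Step-by-step check (starting from the post-abort pool):
  pool = (1, 4, 1)
  task-3: need (0, 3, 0) fits (1, 4, 1); releases (1, 0, 0), pool now (2, 4, 1)
  task-5: need (1, 1, 0) fits (2, 4, 1); releases (2, 2, 1), pool now (4, 6, 2)
  task-1: need (2, 2, 1) fits (4, 6, 2); releases (0, 1, 0), pool now (4, 7, 2)
  task-6: need (2, 6, 1) fits (4, 7, 2); releases (0, 2, 2), pool now (4, 9, 4)
  task-2: need (4, 1, 0) fits (4, 9, 4); releases (1, 2, 2), pool now (5, 11, 6)


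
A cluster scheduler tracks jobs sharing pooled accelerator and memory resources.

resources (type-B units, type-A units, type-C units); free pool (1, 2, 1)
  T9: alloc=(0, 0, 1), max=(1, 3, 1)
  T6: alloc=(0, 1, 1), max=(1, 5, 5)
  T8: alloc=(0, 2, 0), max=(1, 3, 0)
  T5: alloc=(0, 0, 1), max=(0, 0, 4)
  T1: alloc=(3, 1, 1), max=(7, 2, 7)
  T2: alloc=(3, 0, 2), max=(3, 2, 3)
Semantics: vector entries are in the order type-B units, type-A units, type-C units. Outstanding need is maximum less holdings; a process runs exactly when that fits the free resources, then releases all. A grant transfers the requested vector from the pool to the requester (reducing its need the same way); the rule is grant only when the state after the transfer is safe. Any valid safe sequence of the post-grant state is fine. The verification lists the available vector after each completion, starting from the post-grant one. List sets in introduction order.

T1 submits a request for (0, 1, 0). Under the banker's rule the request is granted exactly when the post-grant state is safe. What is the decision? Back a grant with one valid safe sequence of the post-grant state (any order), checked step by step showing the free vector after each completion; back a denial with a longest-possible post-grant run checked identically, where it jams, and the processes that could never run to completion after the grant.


DENY. Granting would leave the state unsafe.
Key observation: after T8, T2, T9, T5 the pool peaks at (4, 3, 5), and each blocked process is short somewhere: T6 on type-A units; T1 on type-C units.
After a pretend grant, a maximal execution: T8, T2, T9, T5 — then nothing else fits. Step-by-step check:
  pool = (1, 1, 1)
  T8 needs (1, 1, 0) <= (1, 1, 1) -> finishes; pool += (0, 2, 0) = (1, 3, 1)
  T2 needs (0, 2, 1) <= (1, 3, 1) -> finishes; pool += (3, 0, 2) = (4, 3, 3)
  T9 needs (1, 3, 0) <= (4, 3, 3) -> finishes; pool += (0, 0, 1) = (4, 3, 4)
  T5 needs (0, 0, 3) <= (4, 3, 4) -> finishes; pool += (0, 0, 1) = (4, 3, 5)
  T6 cannot run: need (1, 4, 4) vs free (4, 3, 5) (insufficient type-A units)
  T1 cannot run: need (4, 0, 6) vs free (4, 3, 5) (insufficient type-C units)
Had the request been granted, T6 and T1 could never finish.


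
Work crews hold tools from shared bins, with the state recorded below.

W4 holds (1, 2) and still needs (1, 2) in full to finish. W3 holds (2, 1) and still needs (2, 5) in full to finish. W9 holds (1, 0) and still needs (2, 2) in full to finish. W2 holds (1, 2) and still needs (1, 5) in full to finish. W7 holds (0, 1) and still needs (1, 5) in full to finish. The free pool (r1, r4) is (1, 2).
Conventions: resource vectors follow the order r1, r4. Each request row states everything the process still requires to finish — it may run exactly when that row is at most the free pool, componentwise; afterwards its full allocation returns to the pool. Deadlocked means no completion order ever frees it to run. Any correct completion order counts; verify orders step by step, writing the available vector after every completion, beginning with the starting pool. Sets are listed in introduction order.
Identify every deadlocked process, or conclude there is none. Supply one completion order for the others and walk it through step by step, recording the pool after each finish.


The deadlocked set is W3, W2 and W7.
Key observation: after W4, W9 complete, (3, 4) is the best the pool ever gets, yet each leftover process wants more r4.
One completion order for the rest: W4, W9. Check, step by step:
  pool = (1, 2)
  W4 needs (1, 2) <= (1, 2) -> finishes; pool += (1, 2) = (2, 4)
  W9 needs (2, 2) <= (2, 4) -> finishes; pool += (1, 0) = (3, 4)
None of the blocked processes ever fits:
  W3 still needs (2, 5) but only (3, 4) is free — short on r4
  W2 still needs (1, 5) but only (3, 4) is free — short on r4
  W7 still needs (1, 5) but only (3, 4) is free — short on r4
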